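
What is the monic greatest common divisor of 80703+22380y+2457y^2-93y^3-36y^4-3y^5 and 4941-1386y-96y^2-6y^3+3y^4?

-549-29y+y^2+y^3

Apply the Euclidean algorithm:
  -3y^5-36y^4-93y^3+2457y^2+22380y+80703 = (-y-14)(3y^4-6y^3-96y^2-1386y+4941) + (-273y^3-273y^2+7917y+149877)
  3y^4-6y^3-96y^2-1386y+4941 = (-(1/91)y+3/91)(-273y^3-273y^2+7917y+149877) + (0)
Last nonzero remainder: -273y^3-273y^2+7917y+149877. Dividing through by -273 gives the monic gcd y^3+y^2-29y-549.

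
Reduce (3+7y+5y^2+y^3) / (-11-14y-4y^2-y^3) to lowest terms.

Euclidean algorithm in ℚ[y]:
  y^3+5y^2+7y+3 = (-1)(-y^3-4y^2-14y-11) + (y^2-7y-8)
  -y^3-4y^2-14y-11 = (-y-11)(y^2-7y-8) + (-99y-99)
  y^2-7y-8 = (-(1/99)y+8/99)(-99y-99) + (0)
Last nonzero remainder: -99y-99. Dividing through by -99 gives the monic gcd y+1.
Cancel y+1 from numerator and denominator to get the reduced form.

(-3-4y-y^2)/(11+3y+y^2)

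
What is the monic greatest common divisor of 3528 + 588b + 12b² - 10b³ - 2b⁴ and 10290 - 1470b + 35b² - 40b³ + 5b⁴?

-294 - b² + b³

By polynomial division,
  -2b⁴ - 10b³ + 12b² + 588b + 3528 = (-2/5)(5b⁴ - 40b³ + 35b² - 1470b + 10290) + (-26b³ + 26b² + 7644)
  5b⁴ - 40b³ + 35b² - 1470b + 10290 = (-(5/26)b + 35/26)(-26b³ + 26b² + 7644) + (0)
Last nonzero remainder: -26b³ + 26b² + 7644. Dividing through by -26 gives the monic gcd b³ - b² - 294.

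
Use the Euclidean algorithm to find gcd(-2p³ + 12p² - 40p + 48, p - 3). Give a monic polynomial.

Repeated division with remainder:
  -2p³ + 12p² - 40p + 48 = (-2p² + 6p - 22)(p - 3) + (-18)
  p - 3 = (-(1/18)p + 1/6)(-18) + (0)
The last nonzero remainder is the constant -18, so the polynomials are coprime and gcd = 1.

1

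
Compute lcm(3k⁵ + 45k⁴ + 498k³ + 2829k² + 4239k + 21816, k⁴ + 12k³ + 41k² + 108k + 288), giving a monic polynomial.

Repeated division with remainder:
  3k⁵ + 45k⁴ + 498k³ + 2829k² + 4239k + 21816 = (3k + 9)(k⁴ + 12k³ + 41k² + 108k + 288) + (267k³ + 2136k² + 2403k + 19224)
  k⁴ + 12k³ + 41k² + 108k + 288 = ((1/267)k + 4/267)(267k³ + 2136k² + 2403k + 19224) + (0)
Last nonzero remainder: 267k³ + 2136k² + 2403k + 19224. Dividing through by 267 gives the monic gcd k³ + 8k² + 9k + 72.
Then lcm(f, g) = f·g / gcd(f, g); expanding and making the result monic gives the answer.

k⁶ + 19k⁵ + 226k⁴ + 1607k³ + 5185k² + 12924k + 29088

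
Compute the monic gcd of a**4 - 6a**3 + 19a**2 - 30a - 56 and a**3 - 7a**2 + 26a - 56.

a**3 - 7a**2 + 26a - 56

By polynomial division,
  a**4 - 6a**3 + 19a**2 - 30a - 56 = (a + 1)(a**3 - 7a**2 + 26a - 56) + (0)
The last nonzero remainder a**3 - 7a**2 + 26a - 56 is already monic.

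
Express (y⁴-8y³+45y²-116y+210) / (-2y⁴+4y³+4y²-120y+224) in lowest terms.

Apply the Euclidean algorithm:
  y⁴-8y³+45y²-116y+210 = (-1/2)(-2y⁴+4y³+4y²-120y+224) + (-6y³+47y²-176y+322)
  -2y⁴+4y³+4y²-120y+224 = ((1/3)y+35/18)(-6y³+47y²-176y+322) + (-(517/18)y²+(1034/9)y-3619/9)
  -6y³+47y²-176y+322 = ((108/517)y-414/517)(-(517/18)y²+(1034/9)y-3619/9) + (0)
Last nonzero remainder: -(517/18)y²+(1034/9)y-3619/9. Dividing through by -517/18 gives the monic gcd y²-4y+14.
Cancel y²-4y+14 from numerator and denominator to get the reduced form.

(-y²+4y-15)/(2y²+4y-16)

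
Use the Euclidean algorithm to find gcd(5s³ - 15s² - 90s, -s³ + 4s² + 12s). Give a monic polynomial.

s² - 6s

Apply the Euclidean algorithm:
  5s³ - 15s² - 90s = (-5)(-s³ + 4s² + 12s) + (5s² - 30s)
  -s³ + 4s² + 12s = (-(1/5)s - 2/5)(5s² - 30s) + (0)
Last nonzero remainder: 5s² - 30s. Dividing through by 5 gives the monic gcd s² - 6s.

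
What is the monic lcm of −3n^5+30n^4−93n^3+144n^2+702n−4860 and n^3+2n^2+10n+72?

Euclidean algorithm in ℚ[n]:
  −3n^5+30n^4−93n^3+144n^2+702n−4860 = (−3n^2+36n−135)(n^3+2n^2+10n+72) + (270n^2−540n+4860)
  n^3+2n^2+10n+72 = ((1/270)n+2/135)(270n^2−540n+4860) + (0)
Last nonzero remainder: 270n^2−540n+4860. Dividing through by 270 gives the monic gcd n^2−2n+18.
Then lcm(f, g) = f·g / gcd(f, g); expanding and making the result monic gives the answer.

n^6−6n^5−9n^4+76n^3−426n^2+684n+6480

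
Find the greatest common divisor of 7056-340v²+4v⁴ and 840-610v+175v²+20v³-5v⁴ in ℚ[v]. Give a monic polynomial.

-42-v+v²

Repeated division with remainder:
  4v⁴-340v²+7056 = (-4/5)(-5v⁴+20v³+175v²-610v+840) + (16v³-200v²-488v+7728)
  -5v⁴+20v³+175v²-610v+840 = (-(5/16)v-85/32)(16v³-200v²-488v+7728) + (-(2035/4)v²+(2035/4)v+42735/2)
  16v³-200v²-488v+7728 = (-(64/2035)v+736/2035)(-(2035/4)v²+(2035/4)v+42735/2) + (0)
Last nonzero remainder: -(2035/4)v²+(2035/4)v+42735/2. Dividing through by -2035/4 gives the monic gcd v²-v-42.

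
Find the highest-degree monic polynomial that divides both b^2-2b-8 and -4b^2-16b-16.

b+2

Euclidean algorithm in ℚ[b]:
  b^2-2b-8 = (-1/4)(-4b^2-16b-16) + (-6b-12)
  -4b^2-16b-16 = ((2/3)b+4/3)(-6b-12) + (0)
Last nonzero remainder: -6b-12. Dividing through by -6 gives the monic gcd b+2.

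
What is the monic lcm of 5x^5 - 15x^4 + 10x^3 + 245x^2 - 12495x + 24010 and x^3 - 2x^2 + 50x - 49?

x^6 - 4x^5 + 5x^4 + 47x^3 - 2548x^2 + 7301x - 4802

Euclidean algorithm in ℚ[x]:
  5x^5 - 15x^4 + 10x^3 + 245x^2 - 12495x + 24010 = (5x^2 - 5x - 250)(x^3 - 2x^2 + 50x - 49) + (240x^2 - 240x + 11760)
  x^3 - 2x^2 + 50x - 49 = ((1/240)x - 1/240)(240x^2 - 240x + 11760) + (0)
Last nonzero remainder: 240x^2 - 240x + 11760. Dividing through by 240 gives the monic gcd x^2 - x + 49.
Then lcm(f, g) = f·g / gcd(f, g); expanding and making the result monic gives the answer.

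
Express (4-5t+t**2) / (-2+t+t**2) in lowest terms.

Repeated division with remainder:
  t**2-5t+4 = (t**2+t-2) + (-6t+6)
  t**2+t-2 = (-(1/6)t-1/3)(-6t+6) + (0)
Last nonzero remainder: -6t+6. Dividing through by -6 gives the monic gcd t-1.
Cancel t-1 from numerator and denominator to get the reduced form.

(-4+t)/(2+t)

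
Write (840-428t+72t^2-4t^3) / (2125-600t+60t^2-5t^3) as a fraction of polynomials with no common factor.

(168-52t+4t^2)/(425-35t+5t^2)

Repeated division with remainder:
  -4t^3+72t^2-428t+840 = (4/5)(-5t^3+60t^2-600t+2125) + (24t^2+52t-860)
  -5t^3+60t^2-600t+2125 = (-(5/24)t+425/144)(24t^2+52t-860) + (-(33575/36)t+167875/36)
  24t^2+52t-860 = (-(864/33575)t-6192/33575)(-(33575/36)t+167875/36) + (0)
Last nonzero remainder: -(33575/36)t+167875/36. Dividing through by -33575/36 gives the monic gcd t-5.
Cancel t-5 from numerator and denominator to get the reduced form.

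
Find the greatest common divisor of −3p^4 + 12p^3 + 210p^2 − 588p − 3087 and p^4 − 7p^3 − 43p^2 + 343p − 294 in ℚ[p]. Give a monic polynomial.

p^2 − 49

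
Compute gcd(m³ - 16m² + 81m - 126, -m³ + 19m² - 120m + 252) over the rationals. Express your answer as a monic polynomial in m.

Euclidean algorithm in ℚ[m]:
  m³ - 16m² + 81m - 126 = (-1)(-m³ + 19m² - 120m + 252) + (3m² - 39m + 126)
  -m³ + 19m² - 120m + 252 = (-(1/3)m + 2)(3m² - 39m + 126) + (0)
Last nonzero remainder: 3m² - 39m + 126. Dividing through by 3 gives the monic gcd m² - 13m + 42.

m² - 13m + 42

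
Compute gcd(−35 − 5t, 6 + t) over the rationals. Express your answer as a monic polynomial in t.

1

Apply the Euclidean algorithm:
  −5t − 35 = (−5)(t + 6) + (−5)
  t + 6 = (−(1/5)t − 6/5)(−5) + (0)
The last nonzero remainder is the constant −5, so the polynomials are coprime and gcd = 1.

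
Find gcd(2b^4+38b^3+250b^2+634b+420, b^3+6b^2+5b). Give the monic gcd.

b^2+6b+5

By polynomial division,
  2b^4+38b^3+250b^2+634b+420 = (2b+26)(b^3+6b^2+5b) + (84b^2+504b+420)
  b^3+6b^2+5b = ((1/84)b)(84b^2+504b+420) + (0)
Last nonzero remainder: 84b^2+504b+420. Dividing through by 84 gives the monic gcd b^2+6b+5.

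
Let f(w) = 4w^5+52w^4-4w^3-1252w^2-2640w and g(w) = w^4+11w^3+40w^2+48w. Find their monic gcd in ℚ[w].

w^3+7w^2+12w

By polynomial division,
  4w^5+52w^4-4w^3-1252w^2-2640w = (4w+8)(w^4+11w^3+40w^2+48w) + (-252w^3-1764w^2-3024w)
  w^4+11w^3+40w^2+48w = (-(1/252)w-1/63)(-252w^3-1764w^2-3024w) + (0)
Last nonzero remainder: -252w^3-1764w^2-3024w. Dividing through by -252 gives the monic gcd w^3+7w^2+12w.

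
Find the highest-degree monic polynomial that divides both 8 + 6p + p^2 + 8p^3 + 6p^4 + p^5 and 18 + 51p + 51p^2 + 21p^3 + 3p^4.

Repeated division with remainder:
  p^5 + 6p^4 + 8p^3 + p^2 + 6p + 8 = ((1/3)p − 1/3)(3p^4 + 21p^3 + 51p^2 + 51p + 18) + (−2p^3 + p^2 + 17p + 14)
  3p^4 + 21p^3 + 51p^2 + 51p + 18 = (−(3/2)p − 45/4)(−2p^3 + p^2 + 17p + 14) + ((351/4)p^2 + (1053/4)p + 351/2)
  −2p^3 + p^2 + 17p + 14 = (−(8/351)p + 28/351)((351/4)p^2 + (1053/4)p + 351/2) + (0)
Last nonzero remainder: (351/4)p^2 + (1053/4)p + 351/2. Dividing through by 351/4 gives the monic gcd p^2 + 3p + 2.

2 + 3p + p^2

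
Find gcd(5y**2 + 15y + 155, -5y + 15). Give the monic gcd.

Repeated division with remainder:
  5y**2 + 15y + 155 = (-y - 6)(-5y + 15) + (245)
  -5y + 15 = (-(1/49)y + 3/49)(245) + (0)
The last nonzero remainder is the constant 245, so the polynomials are coprime and gcd = 1.

1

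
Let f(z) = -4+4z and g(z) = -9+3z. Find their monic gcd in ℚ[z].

1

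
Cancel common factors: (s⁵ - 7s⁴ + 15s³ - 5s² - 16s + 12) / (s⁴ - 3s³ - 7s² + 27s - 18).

(s² - s - 2)/(s + 3)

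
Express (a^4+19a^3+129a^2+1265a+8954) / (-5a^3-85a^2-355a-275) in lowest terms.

Repeated division with remainder:
  a^4+19a^3+129a^2+1265a+8954 = (-(1/5)a-2/5)(-5a^3-85a^2-355a-275) + (24a^2+1068a+8844)
  -5a^3-85a^2-355a-275 = (-(5/24)a+275/48)(24a^2+1068a+8844) + (-(18525/4)a-203775/4)
  24a^2+1068a+8844 = (-(32/6175)a-1072/6175)(-(18525/4)a-203775/4) + (0)
Last nonzero remainder: -(18525/4)a-203775/4. Dividing through by -18525/4 gives the monic gcd a+11.
Cancel a+11 from numerator and denominator to get the reduced form.

(-a^3-8a^2-41a-814)/(5a^2+30a+25)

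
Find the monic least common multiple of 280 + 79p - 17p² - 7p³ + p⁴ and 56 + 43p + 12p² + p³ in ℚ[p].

Apply the Euclidean algorithm:
  p⁴ - 7p³ - 17p² + 79p + 280 = (p - 19)(p³ + 12p² + 43p + 56) + (168p² + 840p + 1344)
  p³ + 12p² + 43p + 56 = ((1/168)p + 1/24)(168p² + 840p + 1344) + (0)
Last nonzero remainder: 168p² + 840p + 1344. Dividing through by 168 gives the monic gcd p² + 5p + 8.
Then lcm(f, g) = f·g / gcd(f, g); expanding and making the result monic gives the answer.

1960 + 833p - 40p² - 66p³ + p⁵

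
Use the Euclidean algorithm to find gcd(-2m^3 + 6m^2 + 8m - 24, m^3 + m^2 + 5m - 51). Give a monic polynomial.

m - 3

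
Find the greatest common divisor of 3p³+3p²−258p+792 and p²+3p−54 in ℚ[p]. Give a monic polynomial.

p−6

Repeated division with remainder:
  3p³+3p²−258p+792 = (3p−6)(p²+3p−54) + (−78p+468)
  p²+3p−54 = (−(1/78)p−3/26)(−78p+468) + (0)
Last nonzero remainder: −78p+468. Dividing through by −78 gives the monic gcd p−6.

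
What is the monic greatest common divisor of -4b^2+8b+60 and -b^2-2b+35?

b-5

Apply the Euclidean algorithm:
  -4b^2+8b+60 = (4)(-b^2-2b+35) + (16b-80)
  -b^2-2b+35 = (-(1/16)b-7/16)(16b-80) + (0)
Last nonzero remainder: 16b-80. Dividing through by 16 gives the monic gcd b-5.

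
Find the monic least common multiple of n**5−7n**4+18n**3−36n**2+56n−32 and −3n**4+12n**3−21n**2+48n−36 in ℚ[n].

Euclidean algorithm in ℚ[n]:
  n**5−7n**4+18n**3−36n**2+56n−32 = (−(1/3)n+1)(−3n**4+12n**3−21n**2+48n−36) + (−n**3+n**2−4n+4)
  −3n**4+12n**3−21n**2+48n−36 = (3n−9)(−n**3+n**2−4n+4) + (0)
Last nonzero remainder: −n**3+n**2−4n+4. Dividing through by −1 gives the monic gcd n**3−n**2+4n−4.
Then lcm(f, g) = f·g / gcd(f, g); expanding and making the result monic gives the answer.

n**6−10n**5+39n**4−90n**3+164n**2−200n+96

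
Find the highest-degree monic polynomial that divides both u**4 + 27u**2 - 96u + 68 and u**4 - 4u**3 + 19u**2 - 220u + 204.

Euclidean algorithm in ℚ[u]:
  u**4 + 27u**2 - 96u + 68 = (u**4 - 4u**3 + 19u**2 - 220u + 204) + (4u**3 + 8u**2 + 124u - 136)
  u**4 - 4u**3 + 19u**2 - 220u + 204 = ((1/4)u - 3/2)(4u**3 + 8u**2 + 124u - 136) + (0)
Last nonzero remainder: 4u**3 + 8u**2 + 124u - 136. Dividing through by 4 gives the monic gcd u**3 + 2u**2 + 31u - 34.

u**3 + 2u**2 + 31u - 34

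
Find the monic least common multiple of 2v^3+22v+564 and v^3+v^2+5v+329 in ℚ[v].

v^4+7v^3+11v^2+359v+1974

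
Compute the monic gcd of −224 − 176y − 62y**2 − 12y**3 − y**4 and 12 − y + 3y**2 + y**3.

4 + y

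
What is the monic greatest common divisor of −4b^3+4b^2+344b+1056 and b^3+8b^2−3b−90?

b+6

By polynomial division,
  −4b^3+4b^2+344b+1056 = (−4)(b^3+8b^2−3b−90) + (36b^2+332b+696)
  b^3+8b^2−3b−90 = ((1/36)b−11/324)(36b^2+332b+696) + (−(896/81)b−1792/27)
  36b^2+332b+696 = (−(729/224)b−2349/224)(−(896/81)b−1792/27) + (0)
Last nonzero remainder: −(896/81)b−1792/27. Dividing through by −896/81 gives the monic gcd b+6.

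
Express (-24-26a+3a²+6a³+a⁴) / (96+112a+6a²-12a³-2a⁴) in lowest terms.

(6-a-a²)/(-24+2a+2a²)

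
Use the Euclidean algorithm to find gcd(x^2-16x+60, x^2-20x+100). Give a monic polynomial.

x-10

Apply the Euclidean algorithm:
  x^2-16x+60 = (x^2-20x+100) + (4x-40)
  x^2-20x+100 = ((1/4)x-5/2)(4x-40) + (0)
Last nonzero remainder: 4x-40. Dividing through by 4 gives the monic gcd x-10.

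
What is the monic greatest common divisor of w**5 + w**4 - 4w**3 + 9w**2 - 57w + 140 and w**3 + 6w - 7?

Euclidean algorithm in ℚ[w]:
  w**5 + w**4 - 4w**3 + 9w**2 - 57w + 140 = (w**2 + w - 10)(w**3 + 6w - 7) + (10w**2 + 10w + 70)
  w**3 + 6w - 7 = ((1/10)w - 1/10)(10w**2 + 10w + 70) + (0)
Last nonzero remainder: 10w**2 + 10w + 70. Dividing through by 10 gives the monic gcd w**2 + w + 7.

w**2 + w + 7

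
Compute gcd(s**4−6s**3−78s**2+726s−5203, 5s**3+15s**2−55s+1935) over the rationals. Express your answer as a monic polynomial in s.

s**2−6s+43

Euclidean algorithm in ℚ[s]:
  s**4−6s**3−78s**2+726s−5203 = ((1/5)s−9/5)(5s**3+15s**2−55s+1935) + (−40s**2+240s−1720)
  5s**3+15s**2−55s+1935 = (−(1/8)s−9/8)(−40s**2+240s−1720) + (0)
Last nonzero remainder: −40s**2+240s−1720. Dividing through by −40 gives the monic gcd s**2−6s+43.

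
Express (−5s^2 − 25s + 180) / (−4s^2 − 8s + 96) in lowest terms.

Repeated division with remainder:
  −5s^2 − 25s + 180 = (5/4)(−4s^2 − 8s + 96) + (−15s + 60)
  −4s^2 − 8s + 96 = ((4/15)s + 8/5)(−15s + 60) + (0)
Last nonzero remainder: −15s + 60. Dividing through by −15 gives the monic gcd s − 4.
Cancel s − 4 from numerator and denominator to get the reduced form.

(5s + 45)/(4s + 24)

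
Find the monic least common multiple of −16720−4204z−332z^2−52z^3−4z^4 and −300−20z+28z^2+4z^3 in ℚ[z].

−62700−7405z+5037z^2+1022z^3+94z^4+15z^5+z^6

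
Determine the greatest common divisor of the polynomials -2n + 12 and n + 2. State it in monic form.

Apply the Euclidean algorithm:
  -2n + 12 = (-2)(n + 2) + (16)
  n + 2 = ((1/16)n + 1/8)(16) + (0)
The last nonzero remainder is the constant 16, so the polynomials are coprime and gcd = 1.

1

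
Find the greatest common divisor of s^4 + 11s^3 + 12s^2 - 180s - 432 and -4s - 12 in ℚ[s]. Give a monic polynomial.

Repeated division with remainder:
  s^4 + 11s^3 + 12s^2 - 180s - 432 = (-(1/4)s^3 - 2s^2 + 3s + 36)(-4s - 12) + (0)
Last nonzero remainder: -4s - 12. Dividing through by -4 gives the monic gcd s + 3.

s + 3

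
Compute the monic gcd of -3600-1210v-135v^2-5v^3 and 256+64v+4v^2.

By polynomial division,
  -5v^3-135v^2-1210v-3600 = (-(5/4)v-55/4)(4v^2+64v+256) + (-10v-80)
  4v^2+64v+256 = (-(2/5)v-16/5)(-10v-80) + (0)
Last nonzero remainder: -10v-80. Dividing through by -10 gives the monic gcd v+8.

8+v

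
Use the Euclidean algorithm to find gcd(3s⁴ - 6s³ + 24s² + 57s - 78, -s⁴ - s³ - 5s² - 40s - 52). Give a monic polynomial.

s³ - s² + 7s + 26

Apply the Euclidean algorithm:
  3s⁴ - 6s³ + 24s² + 57s - 78 = (-3)(-s⁴ - s³ - 5s² - 40s - 52) + (-9s³ + 9s² - 63s - 234)
  -s⁴ - s³ - 5s² - 40s - 52 = ((1/9)s + 2/9)(-9s³ + 9s² - 63s - 234) + (0)
Last nonzero remainder: -9s³ + 9s² - 63s - 234. Dividing through by -9 gives the monic gcd s³ - s² + 7s + 26.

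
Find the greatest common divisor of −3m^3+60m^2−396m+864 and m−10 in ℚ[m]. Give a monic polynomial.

1

Apply the Euclidean algorithm:
  −3m^3+60m^2−396m+864 = (−3m^2+30m−96)(m−10) + (−96)
  m−10 = (−(1/96)m+5/48)(−96) + (0)
The last nonzero remainder is the constant −96, so the polynomials are coprime and gcd = 1.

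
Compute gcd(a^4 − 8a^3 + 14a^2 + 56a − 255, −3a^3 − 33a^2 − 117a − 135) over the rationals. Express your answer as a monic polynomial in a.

a + 3

Euclidean algorithm in ℚ[a]:
  a^4 − 8a^3 + 14a^2 + 56a − 255 = (−(1/3)a + 19/3)(−3a^3 − 33a^2 − 117a − 135) + (184a^2 + 752a + 600)
  −3a^3 − 33a^2 − 117a − 135 = (−(3/184)a − 477/4232)(184a^2 + 752a + 600) + (−(11880/529)a − 35640/529)
  184a^2 + 752a + 600 = (−(12167/1485)a − 2645/297)(−(11880/529)a − 35640/529) + (0)
Last nonzero remainder: −(11880/529)a − 35640/529. Dividing through by −11880/529 gives the monic gcd a + 3.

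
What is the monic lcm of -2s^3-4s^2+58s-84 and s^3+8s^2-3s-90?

Repeated division with remainder:
  -2s^3-4s^2+58s-84 = (-2)(s^3+8s^2-3s-90) + (12s^2+52s-264)
  s^3+8s^2-3s-90 = ((1/12)s+11/36)(12s^2+52s-264) + ((28/9)s-28/3)
  12s^2+52s-264 = ((27/7)s+198/7)((28/9)s-28/3) + (0)
Last nonzero remainder: (28/9)s-28/3. Dividing through by 28/9 gives the monic gcd s-3.
Then lcm(f, g) = f·g / gcd(f, g); expanding and making the result monic gives the answer.

s^5+13s^4+23s^3-217s^2-408s+1260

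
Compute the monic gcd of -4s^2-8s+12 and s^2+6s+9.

s+3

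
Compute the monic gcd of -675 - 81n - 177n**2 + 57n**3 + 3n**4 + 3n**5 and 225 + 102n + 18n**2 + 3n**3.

Euclidean algorithm in ℚ[n]:
  3n**5 + 3n**4 + 57n**3 - 177n**2 - 81n - 675 = (n**2 - 5n + 15)(3n**3 + 18n**2 + 102n + 225) + (-162n**2 - 486n - 4050)
  3n**3 + 18n**2 + 102n + 225 = (-(1/54)n - 1/18)(-162n**2 - 486n - 4050) + (0)
Last nonzero remainder: -162n**2 - 486n - 4050. Dividing through by -162 gives the monic gcd n**2 + 3n + 25.

25 + 3n + n**2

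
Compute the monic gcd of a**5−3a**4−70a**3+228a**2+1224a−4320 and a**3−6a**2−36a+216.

Repeated division with remainder:
  a**5−3a**4−70a**3+228a**2+1224a−4320 = (a**2+3a−16)(a**3−6a**2−36a+216) + (24a**2−864)
  a**3−6a**2−36a+216 = ((1/24)a−1/4)(24a**2−864) + (0)
Last nonzero remainder: 24a**2−864. Dividing through by 24 gives the monic gcd a**2−36.

a**2−36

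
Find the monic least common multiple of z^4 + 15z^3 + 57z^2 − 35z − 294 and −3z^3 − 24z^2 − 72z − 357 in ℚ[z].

z^6 + 16z^5 + 89z^4 + 277z^3 + 640z^2 − 889z − 4998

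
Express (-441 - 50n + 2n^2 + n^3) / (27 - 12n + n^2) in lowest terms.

Euclidean algorithm in ℚ[n]:
  n^3 + 2n^2 - 50n - 441 = (n + 14)(n^2 - 12n + 27) + (91n - 819)
  n^2 - 12n + 27 = ((1/91)n - 3/91)(91n - 819) + (0)
Last nonzero remainder: 91n - 819. Dividing through by 91 gives the monic gcd n - 9.
Cancel n - 9 from numerator and denominator to get the reduced form.

(49 + 11n + n^2)/(-3 + n)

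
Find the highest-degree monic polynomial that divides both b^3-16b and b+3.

1

Apply the Euclidean algorithm:
  b^3-16b = (b^2-3b-7)(b+3) + (21)
  b+3 = ((1/21)b+1/7)(21) + (0)
The last nonzero remainder is the constant 21, so the polynomials are coprime and gcd = 1.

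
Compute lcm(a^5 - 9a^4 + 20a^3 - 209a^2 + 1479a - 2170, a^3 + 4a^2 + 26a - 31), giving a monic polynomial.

a^6 - 10a^5 + 29a^4 - 229a^3 + 1688a^2 - 3649a + 2170

Euclidean algorithm in ℚ[a]:
  a^5 - 9a^4 + 20a^3 - 209a^2 + 1479a - 2170 = (a^2 - 13a + 46)(a^3 + 4a^2 + 26a - 31) + (-24a^2 - 120a - 744)
  a^3 + 4a^2 + 26a - 31 = (-(1/24)a + 1/24)(-24a^2 - 120a - 744) + (0)
Last nonzero remainder: -24a^2 - 120a - 744. Dividing through by -24 gives the monic gcd a^2 + 5a + 31.
Then lcm(f, g) = f·g / gcd(f, g); expanding and making the result monic gives the answer.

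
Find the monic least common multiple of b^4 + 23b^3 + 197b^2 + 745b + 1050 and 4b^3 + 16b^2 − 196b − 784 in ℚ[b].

b^6 + 20b^5 + 100b^4 − 490b^3 − 6701b^2 − 24010b − 29400

Apply the Euclidean algorithm:
  b^4 + 23b^3 + 197b^2 + 745b + 1050 = ((1/4)b + 19/4)(4b^3 + 16b^2 − 196b − 784) + (170b^2 + 1872b + 4774)
  4b^3 + 16b^2 − 196b − 784 = ((2/85)b − 1192/7225)(170b^2 + 1872b + 4774) + ((3744/7225)b + 26208/7225)
  170b^2 + 1872b + 4774 = ((614125/1872)b + 2463725/1872)((3744/7225)b + 26208/7225) + (0)
Last nonzero remainder: (3744/7225)b + 26208/7225. Dividing through by 3744/7225 gives the monic gcd b + 7.
Then lcm(f, g) = f·g / gcd(f, g); expanding and making the result monic gives the answer.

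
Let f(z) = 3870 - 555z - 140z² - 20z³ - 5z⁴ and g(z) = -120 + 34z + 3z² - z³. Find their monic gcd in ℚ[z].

6 + z

Euclidean algorithm in ℚ[z]:
  -5z⁴ - 20z³ - 140z² - 555z + 3870 = (5z + 35)(-z³ + 3z² + 34z - 120) + (-415z² - 1145z + 8070)
  -z³ + 3z² + 34z - 120 = ((1/415)z - 478/34445)(-415z² - 1145z + 8070) + (-(9198/6889)z - 55188/6889)
  -415z² - 1145z + 8070 = ((2858935/9198)z - 9265705/9198)(-(9198/6889)z - 55188/6889) + (0)
Last nonzero remainder: -(9198/6889)z - 55188/6889. Dividing through by -9198/6889 gives the monic gcd z + 6.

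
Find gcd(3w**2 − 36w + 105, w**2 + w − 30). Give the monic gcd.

w − 5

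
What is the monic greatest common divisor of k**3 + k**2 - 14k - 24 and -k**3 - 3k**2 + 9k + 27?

k + 3

Repeated division with remainder:
  k**3 + k**2 - 14k - 24 = (-1)(-k**3 - 3k**2 + 9k + 27) + (-2k**2 - 5k + 3)
  -k**3 - 3k**2 + 9k + 27 = ((1/2)k + 1/4)(-2k**2 - 5k + 3) + ((35/4)k + 105/4)
  -2k**2 - 5k + 3 = (-(8/35)k + 4/35)((35/4)k + 105/4) + (0)
Last nonzero remainder: (35/4)k + 105/4. Dividing through by 35/4 gives the monic gcd k + 3.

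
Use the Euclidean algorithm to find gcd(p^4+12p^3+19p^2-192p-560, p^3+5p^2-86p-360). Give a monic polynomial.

Euclidean algorithm in ℚ[p]:
  p^4+12p^3+19p^2-192p-560 = (p+7)(p^3+5p^2-86p-360) + (70p^2+770p+1960)
  p^3+5p^2-86p-360 = ((1/70)p-3/35)(70p^2+770p+1960) + (-48p-192)
  70p^2+770p+1960 = (-(35/24)p-245/24)(-48p-192) + (0)
Last nonzero remainder: -48p-192. Dividing through by -48 gives the monic gcd p+4.

p+4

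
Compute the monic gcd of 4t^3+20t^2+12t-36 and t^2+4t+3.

Apply the Euclidean algorithm:
  4t^3+20t^2+12t-36 = (4t+4)(t^2+4t+3) + (-16t-48)
  t^2+4t+3 = (-(1/16)t-1/16)(-16t-48) + (0)
Last nonzero remainder: -16t-48. Dividing through by -16 gives the monic gcd t+3.

t+3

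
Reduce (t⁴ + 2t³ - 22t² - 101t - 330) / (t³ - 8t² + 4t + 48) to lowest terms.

(t³ + 8t² + 26t + 55)/(t² - 2t - 8)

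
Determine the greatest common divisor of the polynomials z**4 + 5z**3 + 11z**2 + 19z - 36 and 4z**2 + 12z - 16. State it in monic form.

Apply the Euclidean algorithm:
  z**4 + 5z**3 + 11z**2 + 19z - 36 = ((1/4)z**2 + (1/2)z + 9/4)(4z**2 + 12z - 16) + (0)
Last nonzero remainder: 4z**2 + 12z - 16. Dividing through by 4 gives the monic gcd z**2 + 3z - 4.

z**2 + 3z - 4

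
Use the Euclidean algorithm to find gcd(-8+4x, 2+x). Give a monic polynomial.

By polynomial division,
  4x-8 = (4)(x+2) + (-16)
  x+2 = (-(1/16)x-1/8)(-16) + (0)
The last nonzero remainder is the constant -16, so the polynomials are coprime and gcd = 1.

1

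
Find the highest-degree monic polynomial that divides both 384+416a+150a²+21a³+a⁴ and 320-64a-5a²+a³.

Repeated division with remainder:
  a⁴+21a³+150a²+416a+384 = (a+26)(a³-5a²-64a+320) + (344a²+1760a-7936)
  a³-5a²-64a+320 = ((1/344)a-435/14792)(344a²+1760a-7936) + ((20020/1849)a+160160/1849)
  344a²+1760a-7936 = ((159014/5005)a-458552/5005)((20020/1849)a+160160/1849) + (0)
Last nonzero remainder: (20020/1849)a+160160/1849. Dividing through by 20020/1849 gives the monic gcd a+8.

8+a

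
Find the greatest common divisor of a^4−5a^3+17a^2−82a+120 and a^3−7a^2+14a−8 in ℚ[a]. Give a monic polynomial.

a^2−6a+8

By polynomial division,
  a^4−5a^3+17a^2−82a+120 = (a+2)(a^3−7a^2+14a−8) + (17a^2−102a+136)
  a^3−7a^2+14a−8 = ((1/17)a−1/17)(17a^2−102a+136) + (0)
Last nonzero remainder: 17a^2−102a+136. Dividing through by 17 gives the monic gcd a^2−6a+8.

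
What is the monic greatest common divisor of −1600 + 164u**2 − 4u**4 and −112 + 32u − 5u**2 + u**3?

−4 + u

Euclidean algorithm in ℚ[u]:
  −4u**4 + 164u**2 − 1600 = (−4u − 20)(u**3 − 5u**2 + 32u − 112) + (192u**2 + 192u − 3840)
  u**3 − 5u**2 + 32u − 112 = ((1/192)u − 1/32)(192u**2 + 192u − 3840) + (58u − 232)
  192u**2 + 192u − 3840 = ((96/29)u + 480/29)(58u − 232) + (0)
Last nonzero remainder: 58u − 232. Dividing through by 58 gives the monic gcd u − 4.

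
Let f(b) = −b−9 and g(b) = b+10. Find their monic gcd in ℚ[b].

Apply the Euclidean algorithm:
  −b−9 = (−1)(b+10) + (1)
  b+10 = (b+10)(1) + (0)
The last nonzero remainder is the constant 1, so the polynomials are coprime and gcd = 1.

1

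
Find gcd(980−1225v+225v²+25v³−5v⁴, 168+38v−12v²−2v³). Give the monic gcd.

−28+3v+v²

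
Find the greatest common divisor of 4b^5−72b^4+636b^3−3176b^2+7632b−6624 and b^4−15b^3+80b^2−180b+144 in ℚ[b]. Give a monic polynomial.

b^3−11b^2+36b−36

Apply the Euclidean algorithm:
  4b^5−72b^4+636b^3−3176b^2+7632b−6624 = (4b−12)(b^4−15b^3+80b^2−180b+144) + (136b^3−1496b^2+4896b−4896)
  b^4−15b^3+80b^2−180b+144 = ((1/136)b−1/34)(136b^3−1496b^2+4896b−4896) + (0)
Last nonzero remainder: 136b^3−1496b^2+4896b−4896. Dividing through by 136 gives the monic gcd b^3−11b^2+36b−36.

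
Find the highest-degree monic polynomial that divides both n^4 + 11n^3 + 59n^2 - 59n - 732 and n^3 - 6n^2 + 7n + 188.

n + 4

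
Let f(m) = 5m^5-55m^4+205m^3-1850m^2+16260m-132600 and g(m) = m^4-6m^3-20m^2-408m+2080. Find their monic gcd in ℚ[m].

Repeated division with remainder:
  5m^5-55m^4+205m^3-1850m^2+16260m-132600 = (5m-25)(m^4-6m^3-20m^2-408m+2080) + (155m^3-310m^2-4340m-80600)
  m^4-6m^3-20m^2-408m+2080 = ((1/155)m-4/155)(155m^3-310m^2-4340m-80600) + (0)
Last nonzero remainder: 155m^3-310m^2-4340m-80600. Dividing through by 155 gives the monic gcd m^3-2m^2-28m-520.

m^3-2m^2-28m-520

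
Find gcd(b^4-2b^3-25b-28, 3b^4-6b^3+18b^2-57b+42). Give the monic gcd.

b^2+b+7

Repeated division with remainder:
  b^4-2b^3-25b-28 = (1/3)(3b^4-6b^3+18b^2-57b+42) + (-6b^2-6b-42)
  3b^4-6b^3+18b^2-57b+42 = (-(1/2)b^2+(3/2)b-1)(-6b^2-6b-42) + (0)
Last nonzero remainder: -6b^2-6b-42. Dividing through by -6 gives the monic gcd b^2+b+7.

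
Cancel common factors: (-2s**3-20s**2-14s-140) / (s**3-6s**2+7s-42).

Apply the Euclidean algorithm:
  -2s**3-20s**2-14s-140 = (-2)(s**3-6s**2+7s-42) + (-32s**2-224)
  s**3-6s**2+7s-42 = (-(1/32)s+3/16)(-32s**2-224) + (0)
Last nonzero remainder: -32s**2-224. Dividing through by -32 gives the monic gcd s**2+7.
Cancel s**2+7 from numerator and denominator to get the reduced form.

(-2s-20)/(s-6)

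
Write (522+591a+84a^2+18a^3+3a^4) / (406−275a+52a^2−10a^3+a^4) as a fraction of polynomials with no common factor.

Euclidean algorithm in ℚ[a]:
  3a^4+18a^3+84a^2+591a+522 = (3)(a^4−10a^3+52a^2−275a+406) + (48a^3−72a^2+1416a−696)
  a^4−10a^3+52a^2−275a+406 = ((1/48)a−17/96)(48a^3−72a^2+1416a−696) + ((39/4)a^2−(39/4)a+1131/4)
  48a^3−72a^2+1416a−696 = ((64/13)a−32/13)((39/4)a^2−(39/4)a+1131/4) + (0)
Last nonzero remainder: (39/4)a^2−(39/4)a+1131/4. Dividing through by 39/4 gives the monic gcd a^2−a+29.
Cancel a^2−a+29 from numerator and denominator to get the reduced form.

(18+21a+3a^2)/(14−9a+a^2)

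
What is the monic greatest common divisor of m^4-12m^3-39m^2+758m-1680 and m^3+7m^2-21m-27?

Apply the Euclidean algorithm:
  m^4-12m^3-39m^2+758m-1680 = (m-19)(m^3+7m^2-21m-27) + (115m^2+386m-2193)
  m^3+7m^2-21m-27 = ((1/115)m+419/13225)(115m^2+386m-2193) + (-(187264/13225)m+561792/13225)
  115m^2+386m-2193 = (-(1520875/187264)m-9667475/187264)(-(187264/13225)m+561792/13225) + (0)
Last nonzero remainder: -(187264/13225)m+561792/13225. Dividing through by -187264/13225 gives the monic gcd m-3.

m-3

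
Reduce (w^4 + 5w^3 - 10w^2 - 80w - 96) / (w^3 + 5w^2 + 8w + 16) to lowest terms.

Apply the Euclidean algorithm:
  w^4 + 5w^3 - 10w^2 - 80w - 96 = (w)(w^3 + 5w^2 + 8w + 16) + (-18w^2 - 96w - 96)
  w^3 + 5w^2 + 8w + 16 = (-(1/18)w + 1/54)(-18w^2 - 96w - 96) + ((40/9)w + 160/9)
  -18w^2 - 96w - 96 = (-(81/20)w - 27/5)((40/9)w + 160/9) + (0)
Last nonzero remainder: (40/9)w + 160/9. Dividing through by 40/9 gives the monic gcd w + 4.
Cancel w + 4 from numerator and denominator to get the reduced form.

(w^3 + w^2 - 14w - 24)/(w^2 + w + 4)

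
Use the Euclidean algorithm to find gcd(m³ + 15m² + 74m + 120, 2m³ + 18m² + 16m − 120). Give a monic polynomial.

m² + 11m + 30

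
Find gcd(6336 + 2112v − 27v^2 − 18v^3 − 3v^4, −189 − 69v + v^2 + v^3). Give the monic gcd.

By polynomial division,
  −3v^4 − 18v^3 − 27v^2 + 2112v + 6336 = (−3v − 15)(v^3 + v^2 − 69v − 189) + (−219v^2 + 510v + 3501)
  v^3 + v^2 − 69v − 189 = (−(1/219)v − 81/5329)(−219v^2 + 510v + 3501) + (−(241200/5329)v − 723600/5329)
  −219v^2 + 510v + 3501 = ((389017/80400)v − 2072981/80400)(−(241200/5329)v − 723600/5329) + (0)
Last nonzero remainder: −(241200/5329)v − 723600/5329. Dividing through by −241200/5329 gives the monic gcd v + 3.

3 + v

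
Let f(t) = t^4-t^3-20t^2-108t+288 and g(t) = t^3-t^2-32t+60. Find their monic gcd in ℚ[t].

t-2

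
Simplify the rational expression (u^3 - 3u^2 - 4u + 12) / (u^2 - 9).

(u^2 - 4)/(u + 3)

Euclidean algorithm in ℚ[u]:
  u^3 - 3u^2 - 4u + 12 = (u - 3)(u^2 - 9) + (5u - 15)
  u^2 - 9 = ((1/5)u + 3/5)(5u - 15) + (0)
Last nonzero remainder: 5u - 15. Dividing through by 5 gives the monic gcd u - 3.
Cancel u - 3 from numerator and denominator to get the reduced form.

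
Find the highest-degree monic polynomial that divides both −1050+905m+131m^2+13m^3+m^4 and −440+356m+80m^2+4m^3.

−10+9m+m^2

Euclidean algorithm in ℚ[m]:
  m^4+13m^3+131m^2+905m−1050 = ((1/4)m−7/4)(4m^3+80m^2+356m−440) + (182m^2+1638m−1820)
  4m^3+80m^2+356m−440 = ((2/91)m+22/91)(182m^2+1638m−1820) + (0)
Last nonzero remainder: 182m^2+1638m−1820. Dividing through by 182 gives the monic gcd m^2+9m−10.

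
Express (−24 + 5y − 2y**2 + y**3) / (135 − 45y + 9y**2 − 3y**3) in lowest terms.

Repeated division with remainder:
  y**3 − 2y**2 + 5y − 24 = (−1/3)(−3y**3 + 9y**2 − 45y + 135) + (y**2 − 10y + 21)
  −3y**3 + 9y**2 − 45y + 135 = (−3y − 21)(y**2 − 10y + 21) + (−192y + 576)
  y**2 − 10y + 21 = (−(1/192)y + 7/192)(−192y + 576) + (0)
Last nonzero remainder: −192y + 576. Dividing through by −192 gives the monic gcd y − 3.
Cancel y − 3 from numerator and denominator to get the reduced form.

(−8 − y − y**2)/(45 + 3y**2)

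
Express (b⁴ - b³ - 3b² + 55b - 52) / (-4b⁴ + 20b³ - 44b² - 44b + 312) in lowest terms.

Repeated division with remainder:
  b⁴ - b³ - 3b² + 55b - 52 = (-1/4)(-4b⁴ + 20b³ - 44b² - 44b + 312) + (4b³ - 14b² + 44b + 26)
  -4b⁴ + 20b³ - 44b² - 44b + 312 = (-b + 3/2)(4b³ - 14b² + 44b + 26) + (21b² - 84b + 273)
  4b³ - 14b² + 44b + 26 = ((4/21)b + 2/21)(21b² - 84b + 273) + (0)
Last nonzero remainder: 21b² - 84b + 273. Dividing through by 21 gives the monic gcd b² - 4b + 13.
Cancel b² - 4b + 13 from numerator and denominator to get the reduced form.

(-b² - 3b + 4)/(4b² - 4b - 24)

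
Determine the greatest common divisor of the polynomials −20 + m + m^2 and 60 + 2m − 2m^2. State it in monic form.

5 + m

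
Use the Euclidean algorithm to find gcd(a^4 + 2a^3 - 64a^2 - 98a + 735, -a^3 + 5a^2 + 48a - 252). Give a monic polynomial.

Euclidean algorithm in ℚ[a]:
  a^4 + 2a^3 - 64a^2 - 98a + 735 = (-a - 7)(-a^3 + 5a^2 + 48a - 252) + (19a^2 - 14a - 1029)
  -a^3 + 5a^2 + 48a - 252 = (-(1/19)a + 81/361)(19a^2 - 14a - 1029) + (-(1089/361)a - 7623/361)
  19a^2 - 14a - 1029 = (-(6859/1089)a + 17689/363)(-(1089/361)a - 7623/361) + (0)
Last nonzero remainder: -(1089/361)a - 7623/361. Dividing through by -1089/361 gives the monic gcd a + 7.

a + 7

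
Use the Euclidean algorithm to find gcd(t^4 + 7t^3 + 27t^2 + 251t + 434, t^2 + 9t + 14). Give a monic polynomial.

Euclidean algorithm in ℚ[t]:
  t^4 + 7t^3 + 27t^2 + 251t + 434 = (t^2 - 2t + 31)(t^2 + 9t + 14) + (0)
The last nonzero remainder t^2 + 9t + 14 is already monic.

t^2 + 9t + 14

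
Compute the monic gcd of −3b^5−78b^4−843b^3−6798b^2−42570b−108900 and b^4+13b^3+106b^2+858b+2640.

b^3+5b^2+66b+330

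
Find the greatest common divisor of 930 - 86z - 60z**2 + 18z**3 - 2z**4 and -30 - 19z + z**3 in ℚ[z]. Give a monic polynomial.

By polynomial division,
  -2z**4 + 18z**3 - 60z**2 - 86z + 930 = (-2z + 18)(z**3 - 19z - 30) + (-98z**2 + 196z + 1470)
  z**3 - 19z - 30 = (-(1/98)z - 1/49)(-98z**2 + 196z + 1470) + (0)
Last nonzero remainder: -98z**2 + 196z + 1470. Dividing through by -98 gives the monic gcd z**2 - 2z - 15.

-15 - 2z + z**2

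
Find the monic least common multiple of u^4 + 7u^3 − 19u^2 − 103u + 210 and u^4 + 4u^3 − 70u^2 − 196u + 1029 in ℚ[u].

Apply the Euclidean algorithm:
  u^4 + 7u^3 − 19u^2 − 103u + 210 = (u^4 + 4u^3 − 70u^2 − 196u + 1029) + (3u^3 + 51u^2 + 93u − 819)
  u^4 + 4u^3 − 70u^2 − 196u + 1029 = ((1/3)u − 13/3)(3u^3 + 51u^2 + 93u − 819) + (120u^2 + 480u − 2520)
  3u^3 + 51u^2 + 93u − 819 = ((1/40)u + 13/40)(120u^2 + 480u − 2520) + (0)
Last nonzero remainder: 120u^2 + 480u − 2520. Dividing through by 120 gives the monic gcd u^2 + 4u − 21.
Then lcm(f, g) = f·g / gcd(f, g); expanding and making the result monic gives the answer.

u^6 + 7u^5 − 68u^4 − 446u^3 + 1141u^2 + 5047u − 10290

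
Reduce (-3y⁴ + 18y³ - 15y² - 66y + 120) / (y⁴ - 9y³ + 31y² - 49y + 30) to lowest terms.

(-3y² + 6y + 24)/(y² - 5y + 6)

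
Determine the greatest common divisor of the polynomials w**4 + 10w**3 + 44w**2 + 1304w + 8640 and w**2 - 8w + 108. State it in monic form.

w**2 - 8w + 108

By polynomial division,
  w**4 + 10w**3 + 44w**2 + 1304w + 8640 = (w**2 + 18w + 80)(w**2 - 8w + 108) + (0)
The last nonzero remainder w**2 - 8w + 108 is already monic.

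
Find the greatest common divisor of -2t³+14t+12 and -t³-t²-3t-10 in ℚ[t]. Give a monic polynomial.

t+2

Euclidean algorithm in ℚ[t]:
  -2t³+14t+12 = (2)(-t³-t²-3t-10) + (2t²+20t+32)
  -t³-t²-3t-10 = (-(1/2)t+9/2)(2t²+20t+32) + (-77t-154)
  2t²+20t+32 = (-(2/77)t-16/77)(-77t-154) + (0)
Last nonzero remainder: -77t-154. Dividing through by -77 gives the monic gcd t+2.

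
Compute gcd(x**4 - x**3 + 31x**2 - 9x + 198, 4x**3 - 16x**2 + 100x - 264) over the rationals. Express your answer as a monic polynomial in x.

x**2 - x + 22

By polynomial division,
  x**4 - x**3 + 31x**2 - 9x + 198 = ((1/4)x + 3/4)(4x**3 - 16x**2 + 100x - 264) + (18x**2 - 18x + 396)
  4x**3 - 16x**2 + 100x - 264 = ((2/9)x - 2/3)(18x**2 - 18x + 396) + (0)
Last nonzero remainder: 18x**2 - 18x + 396. Dividing through by 18 gives the monic gcd x**2 - x + 22.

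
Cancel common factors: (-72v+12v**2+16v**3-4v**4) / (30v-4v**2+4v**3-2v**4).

(-12-2v+2v**2)/(5+v+v**2)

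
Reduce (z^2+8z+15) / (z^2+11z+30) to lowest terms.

(z+3)/(z+6)

Euclidean algorithm in ℚ[z]:
  z^2+8z+15 = (z^2+11z+30) + (−3z−15)
  z^2+11z+30 = (−(1/3)z−2)(−3z−15) + (0)
Last nonzero remainder: −3z−15. Dividing through by −3 gives the monic gcd z+5.
Cancel z+5 from numerator and denominator to get the reduced form.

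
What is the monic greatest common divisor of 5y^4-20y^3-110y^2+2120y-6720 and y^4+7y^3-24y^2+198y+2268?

Apply the Euclidean algorithm:
  5y^4-20y^3-110y^2+2120y-6720 = (5)(y^4+7y^3-24y^2+198y+2268) + (-55y^3+10y^2+1130y-18060)
  y^4+7y^3-24y^2+198y+2268 = (-(1/55)y-79/605)(-55y^3+10y^2+1130y-18060) + (-(260/121)y^2+(2080/121)y-10920/121)
  -55y^3+10y^2+1130y-18060 = ((1331/52)y+5203/26)(-(260/121)y^2+(2080/121)y-10920/121) + (0)
Last nonzero remainder: -(260/121)y^2+(2080/121)y-10920/121. Dividing through by -260/121 gives the monic gcd y^2-8y+42.

y^2-8y+42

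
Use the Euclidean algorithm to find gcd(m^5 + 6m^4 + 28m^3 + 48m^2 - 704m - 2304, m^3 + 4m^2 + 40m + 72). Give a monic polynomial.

m^2 + 2m + 36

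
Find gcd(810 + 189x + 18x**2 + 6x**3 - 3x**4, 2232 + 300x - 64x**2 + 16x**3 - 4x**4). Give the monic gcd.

Apply the Euclidean algorithm:
  -3x**4 + 6x**3 + 18x**2 + 189x + 810 = (3/4)(-4x**4 + 16x**3 - 64x**2 + 300x + 2232) + (-6x**3 + 66x**2 - 36x - 864)
  -4x**4 + 16x**3 - 64x**2 + 300x + 2232 = ((2/3)x + 14/3)(-6x**3 + 66x**2 - 36x - 864) + (-348x**2 + 1044x + 6264)
  -6x**3 + 66x**2 - 36x - 864 = ((1/58)x - 4/29)(-348x**2 + 1044x + 6264) + (0)
Last nonzero remainder: -348x**2 + 1044x + 6264. Dividing through by -348 gives the monic gcd x**2 - 3x - 18.

-18 - 3x + x**2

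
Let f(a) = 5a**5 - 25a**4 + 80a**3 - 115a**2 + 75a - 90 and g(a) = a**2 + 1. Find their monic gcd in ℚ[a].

Apply the Euclidean algorithm:
  5a**5 - 25a**4 + 80a**3 - 115a**2 + 75a - 90 = (5a**3 - 25a**2 + 75a - 90)(a**2 + 1) + (0)
The last nonzero remainder a**2 + 1 is already monic.

a**2 + 1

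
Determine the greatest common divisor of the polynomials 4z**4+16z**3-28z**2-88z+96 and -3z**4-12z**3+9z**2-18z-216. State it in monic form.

z**2+7z+12

By polynomial division,
  4z**4+16z**3-28z**2-88z+96 = (-4/3)(-3z**4-12z**3+9z**2-18z-216) + (-16z**2-112z-192)
  -3z**4-12z**3+9z**2-18z-216 = ((3/16)z**2-(9/16)z+9/8)(-16z**2-112z-192) + (0)
Last nonzero remainder: -16z**2-112z-192. Dividing through by -16 gives the monic gcd z**2+7z+12.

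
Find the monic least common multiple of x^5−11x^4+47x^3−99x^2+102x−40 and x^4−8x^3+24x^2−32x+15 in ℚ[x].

x^6−14x^5+80x^4−240x^3+399x^2−346x+120

Euclidean algorithm in ℚ[x]:
  x^5−11x^4+47x^3−99x^2+102x−40 = (x−3)(x^4−8x^3+24x^2−32x+15) + (−x^3+5x^2−9x+5)
  x^4−8x^3+24x^2−32x+15 = (−x+3)(−x^3+5x^2−9x+5) + (0)
Last nonzero remainder: −x^3+5x^2−9x+5. Dividing through by −1 gives the monic gcd x^3−5x^2+9x−5.
Then lcm(f, g) = f·g / gcd(f, g); expanding and making the result monic gives the answer.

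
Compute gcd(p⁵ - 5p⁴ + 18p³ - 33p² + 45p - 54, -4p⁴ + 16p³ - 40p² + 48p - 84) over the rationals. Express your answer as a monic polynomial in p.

p² + 3

Apply the Euclidean algorithm:
  p⁵ - 5p⁴ + 18p³ - 33p² + 45p - 54 = (-(1/4)p + 1/4)(-4p⁴ + 16p³ - 40p² + 48p - 84) + (4p³ - 11p² + 12p - 33)
  -4p⁴ + 16p³ - 40p² + 48p - 84 = (-p + 5/4)(4p³ - 11p² + 12p - 33) + (-(57/4)p² - 171/4)
  4p³ - 11p² + 12p - 33 = (-(16/57)p + 44/57)(-(57/4)p² - 171/4) + (0)
Last nonzero remainder: -(57/4)p² - 171/4. Dividing through by -57/4 gives the monic gcd p² + 3.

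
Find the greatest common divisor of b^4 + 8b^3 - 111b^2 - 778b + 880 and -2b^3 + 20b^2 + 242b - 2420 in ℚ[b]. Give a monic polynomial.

b^2 + b - 110

Euclidean algorithm in ℚ[b]:
  b^4 + 8b^3 - 111b^2 - 778b + 880 = (-(1/2)b - 9)(-2b^3 + 20b^2 + 242b - 2420) + (190b^2 + 190b - 20900)
  -2b^3 + 20b^2 + 242b - 2420 = (-(1/95)b + 11/95)(190b^2 + 190b - 20900) + (0)
Last nonzero remainder: 190b^2 + 190b - 20900. Dividing through by 190 gives the monic gcd b^2 + b - 110.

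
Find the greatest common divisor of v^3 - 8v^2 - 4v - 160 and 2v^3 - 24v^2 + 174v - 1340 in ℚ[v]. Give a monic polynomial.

v - 10

By polynomial division,
  v^3 - 8v^2 - 4v - 160 = (1/2)(2v^3 - 24v^2 + 174v - 1340) + (4v^2 - 91v + 510)
  2v^3 - 24v^2 + 174v - 1340 = ((1/2)v + 43/8)(4v^2 - 91v + 510) + ((3265/8)v - 16325/4)
  4v^2 - 91v + 510 = ((32/3265)v - 408/3265)((3265/8)v - 16325/4) + (0)
Last nonzero remainder: (3265/8)v - 16325/4. Dividing through by 3265/8 gives the monic gcd v - 10.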